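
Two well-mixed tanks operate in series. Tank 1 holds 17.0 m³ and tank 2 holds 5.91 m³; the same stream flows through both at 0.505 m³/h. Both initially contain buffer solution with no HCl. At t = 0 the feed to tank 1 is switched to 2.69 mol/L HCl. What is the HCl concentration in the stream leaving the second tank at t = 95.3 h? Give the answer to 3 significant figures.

Time constants: τᵢ = Vᵢ/Q for each well-mixed tank.
τ₁ = 17.0/0.505 = 33.663 h; τ₂ = 5.91/0.505 = 11.703 h.
Solving the cascade with C₁(0)=C₂(0)=0 gives C₂(t) = C_in[1 − (τ₁ e^(−t/τ₁) − τ₂ e^(−t/τ₂))/(τ₁ − τ₂)].
At t = 95.3: e^(−t/τ₁) = 0.058956, e^(−t/τ₂) = 0.00029070.
C₂ = 2.69·[1 − (33.663·0.058956 − 11.703·0.00029070)/(21.960)] = 2.69·0.90978 = 2.4473 mol/L.

2.45 mol/L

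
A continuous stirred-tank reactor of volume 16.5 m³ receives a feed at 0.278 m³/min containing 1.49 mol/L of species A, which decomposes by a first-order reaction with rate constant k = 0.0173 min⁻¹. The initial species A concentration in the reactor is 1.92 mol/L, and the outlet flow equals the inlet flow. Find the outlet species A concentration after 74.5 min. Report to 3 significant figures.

0.828 mol/L

Accumulation = in − out − consumed: V dC/dt = Q C_in − Q C − k V C.
dC/dt = (Q/V) C_in − (Q/V + k) C; effective rate a = Q/V + k = 0.016848 + 0.0173 = 0.034148 min⁻¹.
C_ss = Q C_in/(Q + kV) = 0.73515 mol/L; C(t) = C_ss + (C₀ − C_ss) e^(−a t).
C(74.5) = 0.73515 + (1.1849)·e^(−0.034148·74.5) = 0.73515 + (1.1849)·0.078547 = 0.82822 mol/L.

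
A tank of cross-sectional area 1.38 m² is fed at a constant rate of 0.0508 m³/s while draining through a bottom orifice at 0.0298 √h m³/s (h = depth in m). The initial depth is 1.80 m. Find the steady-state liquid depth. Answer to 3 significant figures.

Mass balance (ρ constant): A dh/dt = Q_in − 0.0298 √h. At steady state dh/dt = 0:
Q_in = 0.0298 √h_ss ⇒ √h_ss = 0.0508/0.0298 = 1.7047.
h_ss = 1.7047² = 2.9060 m. (Since h₀ = 1.80 m < h_ss, the level will rise toward this value.)

2.91 m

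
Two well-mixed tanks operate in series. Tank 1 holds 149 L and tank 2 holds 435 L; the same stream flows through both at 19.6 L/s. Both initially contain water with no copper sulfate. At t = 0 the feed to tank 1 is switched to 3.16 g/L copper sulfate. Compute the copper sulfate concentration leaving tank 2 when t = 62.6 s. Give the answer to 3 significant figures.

Species balance on tank i: dCᵢ/dt = (Cᵢ₋₁ − Cᵢ)/τᵢ with τᵢ = Vᵢ/Q.
τ₁ = 149/19.6 = 7.6020 s; τ₂ = 435/19.6 = 22.194 s.
Solving the cascade with C₁(0)=C₂(0)=0 gives C₂(t) = C_in[1 − (τ₁ e^(−t/τ₁) − τ₂ e^(−t/τ₂))/(τ₁ − τ₂)].
At t = 62.6: e^(−t/τ₁) = 0.00026530, e^(−t/τ₂) = 0.059570.
C₂ = 3.16·[1 − (7.6020·0.00026530 − 22.194·0.059570)/(-14.592)] = 3.16·0.90953 = 2.8741 g/L.

2.87 g/L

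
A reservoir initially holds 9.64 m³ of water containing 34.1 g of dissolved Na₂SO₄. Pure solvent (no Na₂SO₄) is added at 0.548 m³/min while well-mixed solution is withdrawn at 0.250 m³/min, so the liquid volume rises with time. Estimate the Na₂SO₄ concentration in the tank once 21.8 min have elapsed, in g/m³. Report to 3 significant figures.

1.37 g/m³

Total volume: dV/dt = Q_in − Q_out = 0.29800 m³/min, so V(t) = 9.64 + 0.29800 t and V(21.8) = 16.136 m³.
No Na₂SO₄ enters, so dm/dt = −Q_out · (m/V).
Separate: dm/m = −Q_out dt/V(t) ⇒ ln(m/m₀) = −(Q_out/(Q_in−Q_out)) ln(V/V₀).
m = m₀ (V₀/V)^(Q_out/(Q_in−Q_out)) = 34.1 × (9.64/16.136)^(0.83893) = 22.134 g.
C = m/V = 22.134/16.136 = 1.3717 g/m³.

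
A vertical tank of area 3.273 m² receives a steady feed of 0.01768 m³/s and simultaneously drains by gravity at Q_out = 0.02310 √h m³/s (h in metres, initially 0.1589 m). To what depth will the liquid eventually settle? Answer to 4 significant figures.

Unsteady balance on liquid volume: A dh/dt = Q_in − 0.02310 √h. At steady state dh/dt = 0:
Q_in = 0.02310 √h_ss ⇒ √h_ss = 0.01768/0.02310 = 0.765368.
h_ss = 0.765368² = 0.585788 m. (Since h₀ = 0.1589 m < h_ss, the level will rise toward this value.)

0.5858 m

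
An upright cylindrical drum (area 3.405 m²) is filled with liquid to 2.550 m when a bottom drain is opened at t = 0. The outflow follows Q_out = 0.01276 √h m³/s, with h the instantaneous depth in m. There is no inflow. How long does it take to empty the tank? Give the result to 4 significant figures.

852.2 s

A dh/dt = −Q_out = −0.01276 √h.
Separate and integrate: 2(√h − √h₀) = −(0.01276/A) t.
Set h = 0: 2√h₀ = (0.01276/A) t_empty ⇒ t_empty = 2A√h₀/0.01276.
t_empty = 2·3.405·√2.550/0.01276 = 6.81000·1.59687/0.01276 = 852.249 s.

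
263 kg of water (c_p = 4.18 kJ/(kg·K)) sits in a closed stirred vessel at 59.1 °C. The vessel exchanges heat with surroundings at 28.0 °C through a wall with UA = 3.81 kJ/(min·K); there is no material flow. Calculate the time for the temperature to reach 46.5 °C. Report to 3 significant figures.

M c_p dT/dt = −UA(T − T_amb).
τ = M c_p/UA = 288.54 min; T_ss = T_amb = 28.000 °C.
T(t) = T_ss + (T₀ − T_ss)e^(−t/τ); set T = 46.5:
t = −τ ln[(T − T_ss)/(T₀ − T_ss)] = −288.54 · ln(0.59486) = 149.88 min.

150 min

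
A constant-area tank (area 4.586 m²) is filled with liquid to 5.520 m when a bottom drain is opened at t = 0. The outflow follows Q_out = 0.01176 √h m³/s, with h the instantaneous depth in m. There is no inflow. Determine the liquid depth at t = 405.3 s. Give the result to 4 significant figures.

Volume balance on the tank: A dh/dt = −0.01176 √h.
∫ h^(−1/2) dh = −(0.01176/A) ∫ dt, giving 2√h = 2√h₀ − (0.01176/A) t.
√h = √5.520 − 0.01176·405.3/(2·4.586) = 2.34947 − 0.519661 = 1.82981.
h = 1.82981² = 3.34819 m.

3.348 m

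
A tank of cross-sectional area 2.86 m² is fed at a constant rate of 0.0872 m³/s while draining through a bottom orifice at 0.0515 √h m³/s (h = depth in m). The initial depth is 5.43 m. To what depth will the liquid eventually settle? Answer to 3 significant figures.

Level balance: A dh/dt = 0.0872 − 0.0515 √h. Setting dh/dt = 0:
Q_in = 0.0515 √h_ss ⇒ √h_ss = 0.0872/0.0515 = 1.6932.
h_ss = 1.6932² = 2.8669 m. (Since h₀ = 5.43 m > h_ss, the level will fall toward this value.)

2.87 m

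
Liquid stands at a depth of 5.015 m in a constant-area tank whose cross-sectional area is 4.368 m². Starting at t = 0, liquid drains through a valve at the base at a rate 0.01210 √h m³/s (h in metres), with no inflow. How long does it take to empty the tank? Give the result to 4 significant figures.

1617 s

With no inflow, A dh/dt = −0.01210 √h.
Separate and integrate: 2(√h − √h₀) = −(0.01210/A) t.
Tank is empty when √h = 0: t_empty = 2A√h₀/0.01210.
t_empty = 2·4.368·√5.015/0.01210 = 8.73600·2.23942/0.01210 = 1616.82 s.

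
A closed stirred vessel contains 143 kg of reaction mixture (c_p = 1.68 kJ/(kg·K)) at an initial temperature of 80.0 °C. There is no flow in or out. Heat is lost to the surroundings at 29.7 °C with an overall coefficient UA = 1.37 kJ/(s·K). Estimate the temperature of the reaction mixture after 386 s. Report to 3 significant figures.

35.3 °C

First-law balance (no shaft work): M c_p dT/dt = −UA(T − T_amb).
dT/dt = (T_ss − T)/τ with T_ss = T_amb = 29.700 °C, τ = M c_p/UA = 143·1.68/1.37 = 175.36 s.
Integrating: T(t) = T_ss + (T₀ − T_ss) e^(−t/τ).
T(386) = 29.700 + (50.300)·0.11067 = 35.267 °C.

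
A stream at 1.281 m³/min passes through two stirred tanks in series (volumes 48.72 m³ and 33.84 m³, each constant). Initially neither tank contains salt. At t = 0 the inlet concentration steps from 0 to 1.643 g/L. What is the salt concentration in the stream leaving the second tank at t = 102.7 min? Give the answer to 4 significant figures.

Time constants: τᵢ = Vᵢ/Q for each well-mixed tank.
τ₁ = 48.72/1.281 = 38.0328 min; τ₂ = 33.84/1.281 = 26.4169 min.
Solving the cascade with C₁(0)=C₂(0)=0 gives C₂(t) = C_in[1 − (τ₁ e^(−t/τ₁) − τ₂ e^(−t/τ₂))/(τ₁ − τ₂)].
At t = 102.7: e^(−t/τ₁) = 0.0671852, e^(−t/τ₂) = 0.0204931.
C₂ = 1.643·[1 − (38.0328·0.0671852 − 26.4169·0.0204931)/(11.6159)] = 1.643·0.826628 = 1.35815 g/L.

1.358 g/L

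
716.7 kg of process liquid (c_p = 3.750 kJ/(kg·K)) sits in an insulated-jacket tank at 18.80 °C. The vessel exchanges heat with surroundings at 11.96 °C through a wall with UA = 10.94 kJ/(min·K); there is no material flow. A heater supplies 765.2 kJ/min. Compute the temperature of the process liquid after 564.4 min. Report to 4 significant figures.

75.56 °C

M c_p dT/dt = −UA(T − T_amb) + Q̇.
dT/dt = (T_ss − T)/τ with T_ss = T_amb + Q̇/UA = 11.96 + 765.2/10.94 = 81.9052 °C, τ = M c_p/UA = 716.7·3.750/10.94 = 245.670 min.
Solution: T(t) = T_ss + (T₀ − T_ss) e^(−t/τ).
T(564.4) = 81.9052 + (-63.1052)·0.100520 = 75.5618 °C.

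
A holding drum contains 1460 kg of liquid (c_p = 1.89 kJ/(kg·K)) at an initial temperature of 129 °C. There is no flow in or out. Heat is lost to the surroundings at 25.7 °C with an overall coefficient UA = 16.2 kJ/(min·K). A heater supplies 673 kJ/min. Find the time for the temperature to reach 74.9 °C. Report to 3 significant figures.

Energy balance: M c_p dT/dt = −UA(T − T_amb) + Q̇.
τ = M c_p/UA = 170.33 min; T_ss = T_amb + Q̇/UA = 25.7 + 673/16.2 = 67.243 °C.
T(t) = T_ss + (T₀ − T_ss)e^(−t/τ); set T = 74.9:
t = −τ ln[(T − T_ss)/(T₀ − T_ss)] = −170.33 · ln(0.12398) = 355.59 min.

356 min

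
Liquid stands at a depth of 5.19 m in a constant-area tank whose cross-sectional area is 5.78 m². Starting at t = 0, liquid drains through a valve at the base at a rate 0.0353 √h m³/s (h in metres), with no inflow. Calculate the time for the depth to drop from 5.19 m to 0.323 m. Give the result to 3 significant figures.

A dh/dt = −Q_out = −0.0353 √h.
Separate and integrate: 2(√h − √h₀) = −(0.0353/A) t.
t = 2A(√h₀ − √h)/0.0353 = 2·5.78·(√5.19 − √0.323)/0.0353
  = 11.560 × (2.2782 − 0.56833) / 0.0353 = 559.93 s.

560 s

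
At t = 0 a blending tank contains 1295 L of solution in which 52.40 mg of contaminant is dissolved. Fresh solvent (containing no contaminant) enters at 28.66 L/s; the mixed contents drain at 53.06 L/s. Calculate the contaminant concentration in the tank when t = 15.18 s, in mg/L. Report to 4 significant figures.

0.02724 mg/L

Let m(t) be the amount of contaminant. Volume: V(t) = V₀ + (Q_in − Q_out) t = 1295 − 24.4000 t; V(15.18) = 924.608 L.
No contaminant enters, so dm/dt = −Q_out · (m/V).
Separate: dm/m = −Q_out dt/V(t) ⇒ ln(m/m₀) = −(Q_out/(Q_in−Q_out)) ln(V/V₀).
m = m₀ (V₀/V)^(Q_out/(Q_in−Q_out)) = 52.40 × (1295/924.608)^(-2.17459) = 25.1862 mg.
C = m/V = 25.1862/924.608 = 0.0272399 mg/L.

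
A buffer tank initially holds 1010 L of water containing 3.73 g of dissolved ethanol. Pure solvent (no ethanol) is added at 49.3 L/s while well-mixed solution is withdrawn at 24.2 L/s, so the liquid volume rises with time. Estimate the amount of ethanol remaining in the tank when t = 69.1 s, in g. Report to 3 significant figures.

Let m(t) be the amount of ethanol. Volume: V(t) = V₀ + (Q_in − Q_out) t = 1010 + 25.100 t; V(69.1) = 2744.4 L.
Species balance (pure solvent in): dm/dt = −Q_out · m/V(t).
Separate: dm/m = −Q_out dt/V(t) ⇒ ln(m/m₀) = −(Q_out/(Q_in−Q_out)) ln(V/V₀).
m = m₀ (V₀/V)^(Q_out/(Q_in−Q_out)) = 3.73 × (1010/2744.4)^(0.96414) = 1.4228 g.

1.42 g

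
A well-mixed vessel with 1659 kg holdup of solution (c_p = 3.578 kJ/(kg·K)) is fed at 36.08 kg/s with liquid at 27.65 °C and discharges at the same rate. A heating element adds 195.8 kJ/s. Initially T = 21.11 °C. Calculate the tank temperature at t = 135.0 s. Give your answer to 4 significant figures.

M c_p dT/dt = ṁ c_p (T_in − T) + Q̇.
τ = M/ṁ = 45.9812 s; T_ss = T_in + Q̇/(ṁ c_p) = 27.65 + 195.8/(36.08·3.578) = 29.1667 °C.
Integrating: T(t) = T_ss + (T₀ − T_ss) e^(−t/τ).
T(135.0) = 29.1667 + (-8.05672)·e^(−135.0/45.9812) = 29.1667 + (-8.05672)·0.0530784 = 28.7391 °C.

28.74 °C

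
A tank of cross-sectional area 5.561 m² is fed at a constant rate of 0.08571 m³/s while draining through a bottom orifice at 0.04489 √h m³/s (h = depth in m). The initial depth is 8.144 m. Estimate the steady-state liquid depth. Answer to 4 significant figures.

A dh/dt = Q_in − 0.04489 √h. Steady state requires inflow = outflow:
Q_in = 0.04489 √h_ss ⇒ √h_ss = 0.08571/0.04489 = 1.90933.
h_ss = 1.90933² = 3.64556 m. (Since h₀ = 8.144 m > h_ss, the level will fall toward this value.)

3.646 m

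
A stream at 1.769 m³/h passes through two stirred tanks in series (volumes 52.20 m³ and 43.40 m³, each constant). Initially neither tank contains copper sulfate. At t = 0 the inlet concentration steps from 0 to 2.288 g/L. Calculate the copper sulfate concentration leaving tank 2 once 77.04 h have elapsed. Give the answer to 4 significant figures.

Each tank obeys Vᵢ dCᵢ/dt = Q(Cᵢ₋₁ − Cᵢ), so τᵢ = Vᵢ/Q.
τ₁ = 52.20/1.769 = 29.5082 h; τ₂ = 43.40/1.769 = 24.5336 h.
Tank 1: C₁ = C_in(1 − e^(−t/τ₁)). Tank 2 (τ₁ ≠ τ₂): C₂ = C_in[1 − (τ₁ e^(−t/τ₁) − τ₂ e^(−t/τ₂))/(τ₁ − τ₂)].
At t = 77.04: e^(−t/τ₁) = 0.0734757, e^(−t/τ₂) = 0.0432751.
C₂ = 2.288·[1 − (29.5082·0.0734757 − 24.5336·0.0432751)/(4.97456)] = 2.288·0.777580 = 1.77910 g/L.

1.779 g/L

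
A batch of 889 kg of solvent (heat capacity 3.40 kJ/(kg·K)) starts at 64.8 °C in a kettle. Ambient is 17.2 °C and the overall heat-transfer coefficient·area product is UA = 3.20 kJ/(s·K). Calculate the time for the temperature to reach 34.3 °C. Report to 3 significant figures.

967 s

Energy balance: M c_p dT/dt = −UA(T − T_amb).
τ = M c_p/UA = 944.56 s; T_ss = T_amb = 17.200 °C.
T(t) = T_ss + (T₀ − T_ss)e^(−t/τ); set T = 34.3:
t = −τ ln[(T − T_ss)/(T₀ − T_ss)] = −944.56 · ln(0.35924) = 967.00 s.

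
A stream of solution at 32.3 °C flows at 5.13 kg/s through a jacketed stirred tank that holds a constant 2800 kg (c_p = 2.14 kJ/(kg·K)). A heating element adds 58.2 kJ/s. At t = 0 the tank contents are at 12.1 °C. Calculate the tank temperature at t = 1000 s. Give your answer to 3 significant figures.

33.5 °C

Heat balance on the well-mixed liquid: M c_p dT/dt = ṁ c_p (T_in − T) + 58.2.
τ = M/ṁ = 545.81 s; T_ss = T_in + Q̇/(ṁ c_p) = 32.3 + 58.2/(5.13·2.14) = 37.601 °C.
Solution: T(t) = T_ss + (T₀ − T_ss) e^(−t/τ).
T(1000) = 37.601 + (-25.501)·e^(−1000/545.81) = 37.601 + (-25.501)·0.16007 = 33.519 °C.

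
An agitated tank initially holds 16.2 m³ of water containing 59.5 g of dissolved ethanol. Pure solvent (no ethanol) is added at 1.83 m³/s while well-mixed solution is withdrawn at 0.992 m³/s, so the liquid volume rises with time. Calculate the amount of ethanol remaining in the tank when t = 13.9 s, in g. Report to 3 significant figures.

31.3 g

Let m(t) be the amount of ethanol. Volume: V(t) = V₀ + (Q_in − Q_out) t = 16.2 + 0.83800 t; V(13.9) = 27.848 m³.
No ethanol enters, so dm/dt = −Q_out · (m/V).
dm/m = −Q_out dt/(V₀ + 0.83800 t); integrating gives ln(m/m₀) = −(Q_out/(Q_in−Q_out)) ln(V/V₀).
m = m₀ (V₀/V)^(Q_out/(Q_in−Q_out)) = 59.5 × (16.2/27.848)^(1.1838) = 31.333 g.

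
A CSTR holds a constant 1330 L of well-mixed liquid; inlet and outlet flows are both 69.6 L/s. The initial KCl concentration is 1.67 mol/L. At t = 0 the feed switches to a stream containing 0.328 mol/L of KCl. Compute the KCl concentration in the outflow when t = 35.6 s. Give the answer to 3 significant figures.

0.536 mol/L

Transient balance on the dissolved component: V dC/dt = Q(C_in − C).
Rewrite as dC/dt + C/τ = C_in/τ, τ = V/Q = 19.109 s.
Solution: C(t) = C_in + (C₀ − C_in) e^(−t/τ).
C(35.6) = 0.328 + (1.67 − 0.328)·e^(−35.6/19.109) = 0.328 + (1.3420)·0.15521 = 0.53629 mol/L.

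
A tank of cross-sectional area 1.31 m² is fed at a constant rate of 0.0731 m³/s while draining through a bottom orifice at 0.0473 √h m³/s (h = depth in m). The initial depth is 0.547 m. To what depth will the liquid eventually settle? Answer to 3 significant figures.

2.39 m

A dh/dt = Q_in − 0.0473 √h. Steady state requires inflow = outflow:
Q_in = 0.0473 √h_ss ⇒ √h_ss = 0.0731/0.0473 = 1.5455.
h_ss = 1.5455² = 2.3884 m. (Since h₀ = 0.547 m < h_ss, the level will rise toward this value.)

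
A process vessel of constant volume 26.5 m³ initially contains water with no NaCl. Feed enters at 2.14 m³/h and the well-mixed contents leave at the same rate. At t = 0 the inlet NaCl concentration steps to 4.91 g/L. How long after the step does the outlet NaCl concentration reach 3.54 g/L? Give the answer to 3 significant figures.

15.8 h

Transient balance on the dissolved component: V dC/dt = Q(C_in − C), so τ = V/Q = 12.383 h.
C(t) = C_in + (C₀ − C_in) e^(−t/τ). Set C = 3.54 and solve for t:
e^(−t/τ) = (C − C_in)/(C₀ − C_in) = (3.54 − 4.91)/(0 − 4.91) = 0.27902
t = −τ ln(…) = 12.383 × 1.2765 = 15.807 h.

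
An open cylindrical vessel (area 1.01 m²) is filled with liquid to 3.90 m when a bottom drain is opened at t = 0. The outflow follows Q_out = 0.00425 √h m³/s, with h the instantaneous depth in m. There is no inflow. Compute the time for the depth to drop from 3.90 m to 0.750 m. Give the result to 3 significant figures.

527 s

Unsteady balance on liquid volume: A dh/dt = −0.00425 √h.
Separate and integrate: 2(√h − √h₀) = −(0.00425/A) t.
t = 2A(√h₀ − √h)/0.00425 = 2·1.01·(√3.90 − √0.750)/0.00425
  = 2.0200 × (1.9748 − 0.86603) / 0.00425 = 527.01 s.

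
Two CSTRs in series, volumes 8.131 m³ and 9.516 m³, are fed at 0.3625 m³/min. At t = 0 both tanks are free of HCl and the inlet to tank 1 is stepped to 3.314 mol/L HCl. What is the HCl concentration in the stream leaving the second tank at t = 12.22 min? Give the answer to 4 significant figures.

Species balance on tank i: dCᵢ/dt = (Cᵢ₋₁ − Cᵢ)/τᵢ with τᵢ = Vᵢ/Q.
τ₁ = 8.131/0.3625 = 22.4303 min; τ₂ = 9.516/0.3625 = 26.2510 min.
Tank 1: C₁ = C_in(1 − e^(−t/τ₁)). Tank 2 (τ₁ ≠ τ₂): C₂ = C_in[1 − (τ₁ e^(−t/τ₁) − τ₂ e^(−t/τ₂))/(τ₁ − τ₂)].
At t = 12.22: e^(−t/τ₁) = 0.579959, e^(−t/τ₂) = 0.627818.
C₂ = 3.314·[1 − (22.4303·0.579959 − 26.2510·0.627818)/(-3.82069)] = 3.314·0.0912162 = 0.302290 mol/L.

0.3023 mol/L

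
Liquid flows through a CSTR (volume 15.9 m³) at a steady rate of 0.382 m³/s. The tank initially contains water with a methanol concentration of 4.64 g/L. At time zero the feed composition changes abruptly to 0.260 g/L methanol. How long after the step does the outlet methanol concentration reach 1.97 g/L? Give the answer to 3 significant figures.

Species balance: V dC/dt = Q(C_in − C) ⇒ τ = V/Q = 41.623 s.
C(t) = C_in + (C₀ − C_in) e^(−t/τ). Set C = 1.97 and solve for t:
e^(−t/τ) = (C − C_in)/(C₀ − C_in) = (1.97 − 0.260)/(4.64 − 0.260) = 0.39041
t = −τ ln(…) = 41.623 × 0.94056 = 39.149 s.

39.1 s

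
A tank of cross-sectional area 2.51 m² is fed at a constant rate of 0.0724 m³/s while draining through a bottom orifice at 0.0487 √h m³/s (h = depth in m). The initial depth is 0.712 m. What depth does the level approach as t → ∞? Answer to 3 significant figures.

Unsteady balance on liquid volume: A dh/dt = Q_in − 0.0487 √h. At steady state dh/dt = 0:
Q_in = 0.0487 √h_ss ⇒ √h_ss = 0.0724/0.0487 = 1.4867.
h_ss = 1.4867² = 2.2101 m. (Since h₀ = 0.712 m < h_ss, the level will rise toward this value.)

2.21 m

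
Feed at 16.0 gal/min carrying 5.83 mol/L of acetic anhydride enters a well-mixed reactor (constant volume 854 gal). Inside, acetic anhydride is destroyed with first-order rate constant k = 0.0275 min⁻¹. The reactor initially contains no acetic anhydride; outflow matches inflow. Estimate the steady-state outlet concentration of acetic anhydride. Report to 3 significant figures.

2.36 mol/L

Accumulation = in − out − consumed: V dC/dt = Q C_in − Q C − k V C.
At steady state: 0 = Q C_in − (Q + kV) C_ss, so C_ss = Q C_in/(Q + kV).
C_ss = 16.0·5.83/(16.0 + 0.0275·854) = 93.280/39.485 = 2.3624 mol/L.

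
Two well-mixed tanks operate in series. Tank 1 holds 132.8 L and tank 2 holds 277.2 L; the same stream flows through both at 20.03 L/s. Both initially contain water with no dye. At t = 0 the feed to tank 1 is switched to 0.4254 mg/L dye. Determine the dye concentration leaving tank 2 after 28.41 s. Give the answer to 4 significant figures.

Each tank obeys Vᵢ dCᵢ/dt = Q(Cᵢ₋₁ − Cᵢ), so τᵢ = Vᵢ/Q.
τ₁ = 132.8/20.03 = 6.63005 s; τ₂ = 277.2/20.03 = 13.8392 s.
Tank 1: C₁ = C_in(1 − e^(−t/τ₁)). Tank 2 (τ₁ ≠ τ₂): C₂ = C_in[1 − (τ₁ e^(−t/τ₁) − τ₂ e^(−t/τ₂))/(τ₁ − τ₂)].
At t = 28.41: e^(−t/τ₁) = 0.0137732, e^(−t/τ₂) = 0.128367.
C₂ = 0.4254·[1 − (6.63005·0.0137732 − 13.8392·0.128367)/(-7.20919)] = 0.4254·0.766244 = 0.325960 mg/L.

0.3260 mg/L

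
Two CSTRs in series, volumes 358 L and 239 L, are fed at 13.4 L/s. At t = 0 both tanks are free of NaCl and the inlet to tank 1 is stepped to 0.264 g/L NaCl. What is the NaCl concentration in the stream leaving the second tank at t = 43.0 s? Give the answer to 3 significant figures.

Each tank obeys Vᵢ dCᵢ/dt = Q(Cᵢ₋₁ − Cᵢ), so τᵢ = Vᵢ/Q.
τ₁ = 358/13.4 = 26.716 s; τ₂ = 239/13.4 = 17.836 s.
Tank 1: C₁ = C_in(1 − e^(−t/τ₁)). Tank 2 (τ₁ ≠ τ₂): C₂ = C_in[1 − (τ₁ e^(−t/τ₁) − τ₂ e^(−t/τ₂))/(τ₁ − τ₂)].
At t = 43.0: e^(−t/τ₁) = 0.19999, e^(−t/τ₂) = 0.089736.
C₂ = 0.264·[1 − (26.716·0.19999 − 17.836·0.089736)/(8.8806)] = 0.264·0.57858 = 0.15275 g/L.

0.153 g/L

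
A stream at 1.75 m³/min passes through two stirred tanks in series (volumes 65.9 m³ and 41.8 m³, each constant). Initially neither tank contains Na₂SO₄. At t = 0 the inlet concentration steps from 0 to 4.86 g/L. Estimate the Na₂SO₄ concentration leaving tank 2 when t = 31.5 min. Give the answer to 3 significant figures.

1.36 g/L

Species balance on tank i: dCᵢ/dt = (Cᵢ₋₁ − Cᵢ)/τᵢ with τᵢ = Vᵢ/Q.
τ₁ = 65.9/1.75 = 37.657 min; τ₂ = 41.8/1.75 = 23.886 min.
Solving the cascade with C₁(0)=C₂(0)=0 gives C₂(t) = C_in[1 − (τ₁ e^(−t/τ₁) − τ₂ e^(−t/τ₂))/(τ₁ − τ₂)].
At t = 31.5: e^(−t/τ₁) = 0.43323, e^(−t/τ₂) = 0.26746.
C₂ = 4.86·[1 − (37.657·0.43323 − 23.886·0.26746)/(13.771)] = 4.86·0.27926 = 1.3572 g/L.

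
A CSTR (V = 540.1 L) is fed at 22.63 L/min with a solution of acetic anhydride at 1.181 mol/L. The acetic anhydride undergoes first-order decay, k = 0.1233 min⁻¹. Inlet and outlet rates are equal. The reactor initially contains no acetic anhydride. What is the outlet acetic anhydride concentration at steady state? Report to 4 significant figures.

Species balance: V dC/dt = Q C_in − Q C − k V C.
Steady state (dC/dt = 0): C_ss = Q C_in/(Q + kV) = C_in/(1 + kV/Q).
C_ss = 22.63·1.181/(22.63 + 0.1233·540.1) = 26.7260/89.2243 = 0.299537 mol/L.

0.2995 mol/L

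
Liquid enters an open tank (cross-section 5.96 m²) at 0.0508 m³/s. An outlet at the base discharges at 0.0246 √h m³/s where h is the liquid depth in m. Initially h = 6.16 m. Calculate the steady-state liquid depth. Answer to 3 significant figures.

4.26 m

A dh/dt = Q_in − 0.0246 √h. Steady state requires inflow = outflow:
Q_in = 0.0246 √h_ss ⇒ √h_ss = 0.0508/0.0246 = 2.0650.
h_ss = 2.0650² = 4.2644 m. (Since h₀ = 6.16 m > h_ss, the level will fall toward this value.)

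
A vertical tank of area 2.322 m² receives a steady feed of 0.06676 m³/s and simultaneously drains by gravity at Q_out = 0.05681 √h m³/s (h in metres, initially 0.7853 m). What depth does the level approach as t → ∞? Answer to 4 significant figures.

A dh/dt = Q_in − 0.05681 √h. Steady state requires inflow = outflow:
Q_in = 0.05681 √h_ss ⇒ √h_ss = 0.06676/0.05681 = 1.17515.
h_ss = 1.17515² = 1.38097 m. (Since h₀ = 0.7853 m < h_ss, the level will rise toward this value.)

1.381 m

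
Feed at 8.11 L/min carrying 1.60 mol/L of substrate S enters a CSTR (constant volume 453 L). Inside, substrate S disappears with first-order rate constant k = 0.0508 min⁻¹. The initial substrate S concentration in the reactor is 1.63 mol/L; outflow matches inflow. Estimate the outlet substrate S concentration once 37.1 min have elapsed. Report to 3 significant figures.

V dC/dt = Q(C_in − C) − k V C.
dC/dt = (Q/V) C_in − (Q/V + k) C; effective rate a = Q/V + k = 0.017903 + 0.0508 = 0.068703 min⁻¹.
C_ss = Q C_in/(Q + kV) = 0.41693 mol/L; C(t) = C_ss + (C₀ − C_ss) e^(−a t).
C(37.1) = 0.41693 + (1.2131)·e^(−0.068703·37.1) = 0.41693 + (1.2131)·0.078169 = 0.51176 mol/L.

0.512 mol/L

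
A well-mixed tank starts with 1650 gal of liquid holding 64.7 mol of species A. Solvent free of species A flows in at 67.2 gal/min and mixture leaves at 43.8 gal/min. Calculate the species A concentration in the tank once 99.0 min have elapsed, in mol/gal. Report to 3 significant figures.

Let m(t) be the amount of species A. Volume: V(t) = V₀ + (Q_in − Q_out) t = 1650 + 23.400 t; V(99.0) = 3966.6 gal.
Species balance (pure solvent in): dm/dt = −Q_out · m/V(t).
dm/m = −Q_out dt/(V₀ + 23.400 t); integrating gives ln(m/m₀) = −(Q_out/(Q_in−Q_out)) ln(V/V₀).
m = m₀ (V₀/V)^(Q_out/(Q_in−Q_out)) = 64.7 × (1650/3966.6)^(1.8718) = 12.528 mol.
C = m/V = 12.528/3966.6 = 0.0031583 mol/gal.

0.00316 mol/gal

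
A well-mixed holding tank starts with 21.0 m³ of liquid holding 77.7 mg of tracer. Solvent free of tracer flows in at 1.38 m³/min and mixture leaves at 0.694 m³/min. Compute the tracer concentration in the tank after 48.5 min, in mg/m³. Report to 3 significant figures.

Let m(t) be the amount of tracer. Volume: V(t) = V₀ + (Q_in − Q_out) t = 21.0 + 0.68600 t; V(48.5) = 54.271 m³.
Solute balance: dm/dt = 0 − Q_out C = −Q_out m/V(t).
dm/m = −Q_out dt/(V₀ + 0.68600 t); integrating gives ln(m/m₀) = −(Q_out/(Q_in−Q_out)) ln(V/V₀).
m = m₀ (V₀/V)^(Q_out/(Q_in−Q_out)) = 77.7 × (21.0/54.271)^(1.0117) = 29.735 mg.
C = m/V = 29.735/54.271 = 0.54789 mg/m³.

0.548 mg/m³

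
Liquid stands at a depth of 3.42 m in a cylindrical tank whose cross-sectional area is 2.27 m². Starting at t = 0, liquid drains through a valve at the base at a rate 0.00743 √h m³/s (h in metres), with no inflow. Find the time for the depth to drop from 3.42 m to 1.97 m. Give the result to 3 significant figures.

272 s

Volume balance on the tank: A dh/dt = −0.00743 √h.
∫ h^(−1/2) dh = −(0.00743/A) ∫ dt, giving 2√h = 2√h₀ − (0.00743/A) t.
t = 2A(√h₀ − √h)/0.00743 = 2·2.27·(√3.42 − √1.97)/0.00743
  = 4.5400 × (1.8493 − 1.4036) / 0.00743 = 272.37 s.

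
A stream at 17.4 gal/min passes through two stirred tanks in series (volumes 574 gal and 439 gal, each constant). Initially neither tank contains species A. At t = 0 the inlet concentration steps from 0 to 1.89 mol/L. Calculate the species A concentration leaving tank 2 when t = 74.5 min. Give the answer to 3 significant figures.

1.37 mol/L

Each tank obeys Vᵢ dCᵢ/dt = Q(Cᵢ₋₁ − Cᵢ), so τᵢ = Vᵢ/Q.
τ₁ = 574/17.4 = 32.989 min; τ₂ = 439/17.4 = 25.230 min.
Tank 1: C₁ = C_in(1 − e^(−t/τ₁)). Tank 2 (τ₁ ≠ τ₂): C₂ = C_in[1 − (τ₁ e^(−t/τ₁) − τ₂ e^(−t/τ₂))/(τ₁ − τ₂)].
At t = 74.5: e^(−t/τ₁) = 0.10452, e^(−t/τ₂) = 0.052191.
C₂ = 1.89·[1 − (32.989·0.10452 − 25.230·0.052191)/(7.7586)] = 1.89·0.72531 = 1.3708 mol/L.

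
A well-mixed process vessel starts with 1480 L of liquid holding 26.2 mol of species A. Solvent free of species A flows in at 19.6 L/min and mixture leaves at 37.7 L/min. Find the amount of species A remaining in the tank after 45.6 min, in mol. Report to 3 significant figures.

4.79 mol

Total volume: dV/dt = Q_in − Q_out = -18.100 L/min, so V(t) = 1480 − 18.100 t and V(45.6) = 654.64 L.
No species A enters, so dm/dt = −Q_out · (m/V).
dm/m = −Q_out dt/(V₀ − 18.100 t); integrating gives ln(m/m₀) = −(Q_out/(Q_in−Q_out)) ln(V/V₀).
m = m₀ (V₀/V)^(Q_out/(Q_in−Q_out)) = 26.2 × (1480/654.64)^(-2.0829) = 4.7910 mol.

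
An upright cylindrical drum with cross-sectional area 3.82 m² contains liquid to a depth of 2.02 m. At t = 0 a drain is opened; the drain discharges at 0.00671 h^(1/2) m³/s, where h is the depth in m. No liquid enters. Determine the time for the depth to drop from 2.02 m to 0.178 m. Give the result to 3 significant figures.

1140 s

Unsteady balance on liquid volume: A dh/dt = −0.00671 √h.
Separate and integrate: 2(√h − √h₀) = −(0.00671/A) t.
t = 2A(√h₀ − √h)/0.00671 = 2·3.82·(√2.02 − √0.178)/0.00671
  = 7.6400 × (1.4213 − 0.42190) / 0.00671 = 1137.9 s.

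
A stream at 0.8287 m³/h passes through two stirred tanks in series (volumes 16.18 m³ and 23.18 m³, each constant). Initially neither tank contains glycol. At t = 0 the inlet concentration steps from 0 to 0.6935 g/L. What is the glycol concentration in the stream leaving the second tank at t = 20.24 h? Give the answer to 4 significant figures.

Species balance on tank i: dCᵢ/dt = (Cᵢ₋₁ − Cᵢ)/τᵢ with τᵢ = Vᵢ/Q.
τ₁ = 16.18/0.8287 = 19.5246 h; τ₂ = 23.18/0.8287 = 27.9715 h.
Tank 1: C₁ = C_in(1 − e^(−t/τ₁)). Tank 2 (τ₁ ≠ τ₂): C₂ = C_in[1 − (τ₁ e^(−t/τ₁) − τ₂ e^(−t/τ₂))/(τ₁ − τ₂)].
At t = 20.24: e^(−t/τ₁) = 0.354643, e^(−t/τ₂) = 0.485006.
C₂ = 0.6935·[1 − (19.5246·0.354643 − 27.9715·0.485006)/(-8.44697)] = 0.6935·0.213668 = 0.148179 g/L.

0.1482 g/L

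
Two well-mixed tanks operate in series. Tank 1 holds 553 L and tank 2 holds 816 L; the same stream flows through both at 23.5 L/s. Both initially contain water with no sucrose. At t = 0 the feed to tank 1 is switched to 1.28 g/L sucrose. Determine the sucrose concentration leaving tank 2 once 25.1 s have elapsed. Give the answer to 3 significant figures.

Species balance on tank i: dCᵢ/dt = (Cᵢ₋₁ − Cᵢ)/τᵢ with τᵢ = Vᵢ/Q.
τ₁ = 553/23.5 = 23.532 s; τ₂ = 816/23.5 = 34.723 s.
Tank 1: C₁ = C_in(1 − e^(−t/τ₁)). Tank 2 (τ₁ ≠ τ₂): C₂ = C_in[1 − (τ₁ e^(−t/τ₁) − τ₂ e^(−t/τ₂))/(τ₁ − τ₂)].
At t = 25.1: e^(−t/τ₁) = 0.34416, e^(−t/τ₂) = 0.48536.
C₂ = 1.28·[1 − (23.532·0.34416 − 34.723·0.48536)/(-11.191)] = 1.28·0.21774 = 0.27871 g/L.

0.279 g/L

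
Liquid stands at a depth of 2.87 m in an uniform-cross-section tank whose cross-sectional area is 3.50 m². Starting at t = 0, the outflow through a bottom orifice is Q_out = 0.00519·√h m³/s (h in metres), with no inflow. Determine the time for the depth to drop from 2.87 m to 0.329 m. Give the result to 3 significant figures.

1510 s

Unsteady balance on liquid volume: A dh/dt = −0.00519 √h.
Separate and integrate: 2(√h − √h₀) = −(0.00519/A) t.
t = 2A(√h₀ − √h)/0.00519 = 2·3.50·(√2.87 − √0.329)/0.00519
  = 7.0000 × (1.6941 − 0.57359) / 0.00519 = 1511.3 s.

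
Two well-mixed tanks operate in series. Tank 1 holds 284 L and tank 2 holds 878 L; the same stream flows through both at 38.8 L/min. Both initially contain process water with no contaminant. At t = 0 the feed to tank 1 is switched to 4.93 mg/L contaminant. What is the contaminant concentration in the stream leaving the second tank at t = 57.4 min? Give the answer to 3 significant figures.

4.35 mg/L

Time constants: τᵢ = Vᵢ/Q for each well-mixed tank.
τ₁ = 284/38.8 = 7.3196 min; τ₂ = 878/38.8 = 22.629 min.
Tank 1: C₁ = C_in(1 − e^(−t/τ₁)). Tank 2 (τ₁ ≠ τ₂): C₂ = C_in[1 − (τ₁ e^(−t/τ₁) − τ₂ e^(−t/τ₂))/(τ₁ − τ₂)].
At t = 57.4: e^(−t/τ₁) = 0.00039289, e^(−t/τ₂) = 0.079136.
C₂ = 4.93·[1 − (7.3196·0.00039289 − 22.629·0.079136)/(-15.309)] = 4.93·0.88322 = 4.3543 mg/L.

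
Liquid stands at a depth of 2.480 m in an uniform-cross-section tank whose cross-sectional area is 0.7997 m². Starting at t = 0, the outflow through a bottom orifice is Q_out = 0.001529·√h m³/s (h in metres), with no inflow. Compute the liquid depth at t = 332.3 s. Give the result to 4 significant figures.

1.580 m

With no inflow, A dh/dt = −0.001529 √h.
∫ h^(−1/2) dh = −(0.001529/A) ∫ dt, giving 2√h = 2√h₀ − (0.001529/A) t.
√h = √2.480 − 0.001529·332.3/(2·0.7997) = 1.57480 − 0.317673 = 1.25713.
h = 1.25713² = 1.58037 m.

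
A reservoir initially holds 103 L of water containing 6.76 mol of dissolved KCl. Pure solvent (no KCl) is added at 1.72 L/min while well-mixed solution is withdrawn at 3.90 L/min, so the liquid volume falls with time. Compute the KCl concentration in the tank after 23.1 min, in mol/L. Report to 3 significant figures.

0.0386 mol/L

Total volume: dV/dt = Q_in − Q_out = -2.1800 L/min, so V(t) = 103 − 2.1800 t and V(23.1) = 52.642 L.
No KCl enters, so dm/dt = −Q_out · (m/V).
dm/m = −Q_out dt/(V₀ − 2.1800 t); integrating gives ln(m/m₀) = −(Q_out/(Q_in−Q_out)) ln(V/V₀).
m = m₀ (V₀/V)^(Q_out/(Q_in−Q_out)) = 6.76 × (103/52.642)^(-1.7890) = 2.0345 mol.
C = m/V = 2.0345/52.642 = 0.038647 mol/L.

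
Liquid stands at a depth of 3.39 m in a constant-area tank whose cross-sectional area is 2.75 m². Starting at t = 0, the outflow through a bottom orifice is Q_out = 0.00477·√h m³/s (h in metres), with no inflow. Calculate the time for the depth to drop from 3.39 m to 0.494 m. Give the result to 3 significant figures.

1310 s

With no inflow, A dh/dt = −0.00477 √h.
This is separable: 2 d(√h)/dt = −0.00477/A, so √h = √h₀ − (0.00477/(2A)) t.
t = 2A(√h₀ − √h)/0.00477 = 2·2.75·(√3.39 − √0.494)/0.00477
  = 5.5000 × (1.8412 − 0.70285) / 0.00477 = 1312.6 s.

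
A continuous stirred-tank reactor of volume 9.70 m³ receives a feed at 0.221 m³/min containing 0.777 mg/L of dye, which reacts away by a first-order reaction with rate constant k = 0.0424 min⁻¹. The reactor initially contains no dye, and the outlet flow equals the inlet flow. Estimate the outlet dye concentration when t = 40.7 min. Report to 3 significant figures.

Species balance: V dC/dt = Q C_in − Q C − k V C.
This is linear with rate a = Q/V + k = 0.065184 min⁻¹.
C_ss = Q C_in/(Q + kV) = 0.27158 mg/L; C(t) = C_ss + (C₀ − C_ss) e^(−a t).
C(40.7) = 0.27158 + (-0.27158)·e^(−0.065184·40.7) = 0.27158 + (-0.27158)·0.070442 = 0.25245 mg/L.

0.252 mg/L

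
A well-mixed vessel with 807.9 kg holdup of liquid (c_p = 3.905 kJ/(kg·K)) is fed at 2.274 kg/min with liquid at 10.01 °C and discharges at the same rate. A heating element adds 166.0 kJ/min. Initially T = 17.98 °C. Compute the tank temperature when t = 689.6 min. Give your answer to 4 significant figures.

27.16 °C

Energy balance: M c_p dT/dt = ṁ c_p (T_in − T) + 166.0.
Rearrange: dT/dt = (T_ss − T)/τ with τ = M/ṁ = 355.277 min and T_ss = T_in + Q̇/(ṁ c_p) = 28.7038 °C.
This is linear first-order; T(t) = T_ss + (T₀ − T_ss) e^(−t/τ).
T(689.6) = 28.7038 + (-10.7238)·e^(−689.6/355.277) = 28.7038 + (-10.7238)·0.143557 = 27.1643 °C.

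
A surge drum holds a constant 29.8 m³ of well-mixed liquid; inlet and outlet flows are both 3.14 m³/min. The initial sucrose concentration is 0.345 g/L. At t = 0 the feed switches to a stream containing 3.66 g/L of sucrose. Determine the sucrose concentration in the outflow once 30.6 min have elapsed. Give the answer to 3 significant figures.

3.53 g/L

Accumulation = in − out for the solute gives V dC/dt = Q(C_in − C).
Time constant τ = V/Q = 29.8/3.14 = 9.4904 min.
This is linear first-order; C(t) = C_in + (C₀ − C_in) e^(−t/τ).
C(30.6) = 3.66 + (0.345 − 3.66)·e^(−30.6/9.4904) = 3.66 + (-3.3150)·0.039784 = 3.5281 g/L.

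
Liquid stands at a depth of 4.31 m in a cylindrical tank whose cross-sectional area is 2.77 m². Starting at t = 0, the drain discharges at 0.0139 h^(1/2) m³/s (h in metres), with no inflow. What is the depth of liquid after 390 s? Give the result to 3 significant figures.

1.20 m

A dh/dt = −Q_out = −0.0139 √h.
This is separable: 2 d(√h)/dt = −0.0139/A, so √h = √h₀ − (0.0139/(2A)) t.
√h = √4.31 − 0.0139·390/(2·2.77) = 2.0761 − 0.97852 = 1.0975.
h = 1.0975² = 1.2046 m.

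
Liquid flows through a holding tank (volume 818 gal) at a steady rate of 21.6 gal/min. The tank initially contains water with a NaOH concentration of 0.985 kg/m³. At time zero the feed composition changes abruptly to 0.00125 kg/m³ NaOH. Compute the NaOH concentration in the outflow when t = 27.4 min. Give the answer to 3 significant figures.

Species balance on the tank: V dC/dt = Q(C_in − C).
Rewrite as dC/dt + C/τ = C_in/τ, τ = V/Q = 37.870 min.
Solution: C(t) = C_in + (C₀ − C_in) e^(−t/τ).
C(27.4) = 0.00125 + (0.985 − 0.00125)·e^(−27.4/37.870) = 0.00125 + (0.98375)·0.48504 = 0.47841 kg/m³.

0.478 kg/m³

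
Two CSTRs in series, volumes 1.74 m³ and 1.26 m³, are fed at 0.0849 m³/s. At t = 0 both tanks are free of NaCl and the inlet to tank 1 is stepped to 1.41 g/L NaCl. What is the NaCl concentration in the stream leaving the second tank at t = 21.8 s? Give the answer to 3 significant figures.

0.498 g/L

Each tank obeys Vᵢ dCᵢ/dt = Q(Cᵢ₋₁ − Cᵢ), so τᵢ = Vᵢ/Q.
τ₁ = 1.74/0.0849 = 20.495 s; τ₂ = 1.26/0.0849 = 14.841 s.
Tank 1: C₁ = C_in(1 − e^(−t/τ₁)). Tank 2 (τ₁ ≠ τ₂): C₂ = C_in[1 − (τ₁ e^(−t/τ₁) − τ₂ e^(−t/τ₂))/(τ₁ − τ₂)].
At t = 21.8: e^(−t/τ₁) = 0.34518, e^(−t/τ₂) = 0.23018.
C₂ = 1.41·[1 − (20.495·0.34518 − 14.841·0.23018)/(5.6537)] = 1.41·0.35294 = 0.49764 g/L.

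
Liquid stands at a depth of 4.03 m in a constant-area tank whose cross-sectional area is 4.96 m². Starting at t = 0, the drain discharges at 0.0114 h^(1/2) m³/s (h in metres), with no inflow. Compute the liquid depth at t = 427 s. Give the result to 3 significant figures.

2.30 m

With no inflow, A dh/dt = −0.0114 √h.
This is separable: 2 d(√h)/dt = −0.0114/A, so √h = √h₀ − (0.0114/(2A)) t.
√h = √4.03 − 0.0114·427/(2·4.96) = 2.0075 − 0.49071 = 1.5168.
h = 1.5168² = 2.3006 m.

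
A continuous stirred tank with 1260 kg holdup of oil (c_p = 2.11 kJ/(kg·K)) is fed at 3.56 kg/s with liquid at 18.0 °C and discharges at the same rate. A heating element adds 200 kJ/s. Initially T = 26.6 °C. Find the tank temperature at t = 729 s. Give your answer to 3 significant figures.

42.3 °C

M c_p dT/dt = ṁ c_p (T_in − T) + Q̇.
Rearrange: dT/dt = (T_ss − T)/τ with τ = M/ṁ = 353.93 s and T_ss = T_in + Q̇/(ṁ c_p) = 44.625 °C.
T approaches T_ss exponentially: T(t) = T_ss + (T₀ − T_ss) e^(−t/τ).
T(729) = 44.625 + (-18.025)·e^(−729/353.93) = 44.625 + (-18.025)·0.12749 = 42.327 °C.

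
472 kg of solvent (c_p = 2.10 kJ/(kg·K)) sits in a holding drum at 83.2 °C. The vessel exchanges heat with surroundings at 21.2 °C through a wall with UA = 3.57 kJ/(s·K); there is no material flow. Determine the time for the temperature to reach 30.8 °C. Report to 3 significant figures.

518 s

Energy balance: M c_p dT/dt = −UA(T − T_amb).
τ = M c_p/UA = 277.65 s; T_ss = T_amb = 21.200 °C.
T(t) = T_ss + (T₀ − T_ss)e^(−t/τ); set T = 30.8:
t = −τ ln[(T − T_ss)/(T₀ − T_ss)] = −277.65 · ln(0.15484) = 517.91 s.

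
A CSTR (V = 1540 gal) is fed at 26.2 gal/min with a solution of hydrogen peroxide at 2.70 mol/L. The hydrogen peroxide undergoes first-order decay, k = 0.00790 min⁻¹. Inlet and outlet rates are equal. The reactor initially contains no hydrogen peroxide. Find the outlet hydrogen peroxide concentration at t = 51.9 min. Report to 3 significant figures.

1.34 mol/L

Species balance: V dC/dt = Q C_in − Q C − k V C.
This is linear with rate a = Q/V + k = 0.024913 min⁻¹.
C_ss = Q C_in/(Q + kV) = 1.8438 mol/L; C(t) = C_ss + (C₀ − C_ss) e^(−a t).
C(51.9) = 1.8438 + (-1.8438)·e^(−0.024913·51.9) = 1.8438 + (-1.8438)·0.27445 = 1.3378 mol/L.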